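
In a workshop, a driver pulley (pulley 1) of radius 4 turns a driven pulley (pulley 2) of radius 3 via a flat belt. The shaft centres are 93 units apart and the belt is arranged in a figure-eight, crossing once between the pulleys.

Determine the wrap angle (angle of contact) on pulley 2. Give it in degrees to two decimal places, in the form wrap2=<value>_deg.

crossed belt: β = asin((r1+r2)/C) = asin(7/93) = 4.3167°
wrap1 = wrap2 = π + 2β = 188.6333°

wrap2=188.63_deg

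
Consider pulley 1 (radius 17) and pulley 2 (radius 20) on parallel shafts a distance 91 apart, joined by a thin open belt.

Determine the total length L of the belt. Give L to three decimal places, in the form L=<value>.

open belt: β = asin((r2−r1)/C) = asin(3/91) = 1.8892°
wrap1 = π − 2β = 176.2216°
wrap2 = π + 2β = 183.7784°
tangent length = C·cosβ = 90.9505
L = r1·wrap1 + r2·wrap2 + 2·C·cosβ = 17·3.0756 + 20·3.2075 + 2·90.9505 = 298.3378

L=298.338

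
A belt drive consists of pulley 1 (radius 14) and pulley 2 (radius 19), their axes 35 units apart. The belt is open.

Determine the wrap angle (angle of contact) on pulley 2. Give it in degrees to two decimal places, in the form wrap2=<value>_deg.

open belt: β = asin((r2−r1)/C) = asin(5/35) = 8.2132°
wrap1 = π − 2β = 163.5736°
wrap2 = π + 2β = 196.4264°

wrap2=196.43_deg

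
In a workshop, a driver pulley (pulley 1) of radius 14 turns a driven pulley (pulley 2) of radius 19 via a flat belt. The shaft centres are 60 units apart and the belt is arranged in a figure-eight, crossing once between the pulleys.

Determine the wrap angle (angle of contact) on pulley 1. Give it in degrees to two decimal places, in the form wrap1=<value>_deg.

wrap1=246.73_deg

crossed belt: β = asin((r1+r2)/C) = asin(33/60) = 33.3670°
wrap1 = wrap2 = π + 2β = 246.7340°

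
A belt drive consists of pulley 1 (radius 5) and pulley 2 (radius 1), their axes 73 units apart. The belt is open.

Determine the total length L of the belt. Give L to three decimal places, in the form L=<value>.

open belt: β = asin((r2−r1)/C) = asin(-4/73) = -3.1411°
wrap1 = π − 2β = 186.2821°
wrap2 = π + 2β = 173.7179°
tangent length = C·cosβ = 72.8903
L = r1·wrap1 + r2·wrap2 + 2·C·cosβ = 5·3.2512 + 1·3.0319 + 2·72.8903 = 165.0688

L=165.069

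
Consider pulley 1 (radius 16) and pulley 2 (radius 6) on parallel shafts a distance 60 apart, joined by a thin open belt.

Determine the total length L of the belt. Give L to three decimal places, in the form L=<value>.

L=190.786

open belt: β = asin((r2−r1)/C) = asin(-10/60) = -9.5941°
wrap1 = π − 2β = 199.1881°
wrap2 = π + 2β = 160.8119°
tangent length = C·cosβ = 59.1608
L = r1·wrap1 + r2·wrap2 + 2·C·cosβ = 16·3.4765 + 6·2.8067 + 2·59.1608 = 190.7856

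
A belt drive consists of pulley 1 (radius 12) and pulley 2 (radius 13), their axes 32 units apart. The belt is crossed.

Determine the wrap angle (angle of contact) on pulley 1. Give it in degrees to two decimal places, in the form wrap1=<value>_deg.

crossed belt: β = asin((r1+r2)/C) = asin(25/32) = 51.3752°
wrap1 = wrap2 = π + 2β = 282.7503°

wrap1=282.75_deg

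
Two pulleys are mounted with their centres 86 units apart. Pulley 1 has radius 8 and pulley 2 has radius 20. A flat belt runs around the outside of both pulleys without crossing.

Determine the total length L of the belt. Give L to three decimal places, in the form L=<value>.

L=261.642

open belt: β = asin((r2−r1)/C) = asin(12/86) = 8.0209°
wrap1 = π − 2β = 163.9581°
wrap2 = π + 2β = 196.0419°
tangent length = C·cosβ = 85.1587
L = r1·wrap1 + r2·wrap2 + 2·C·cosβ = 8·2.8616 + 20·3.4216 + 2·85.1587 = 261.6417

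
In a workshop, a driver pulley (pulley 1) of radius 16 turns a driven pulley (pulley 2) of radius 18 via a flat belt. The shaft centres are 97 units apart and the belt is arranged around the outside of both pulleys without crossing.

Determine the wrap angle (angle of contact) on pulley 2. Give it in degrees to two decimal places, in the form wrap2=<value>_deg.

open belt: β = asin((r2−r1)/C) = asin(2/97) = 1.1814°
wrap1 = π − 2β = 177.6371°
wrap2 = π + 2β = 182.3629°

wrap2=182.36_deg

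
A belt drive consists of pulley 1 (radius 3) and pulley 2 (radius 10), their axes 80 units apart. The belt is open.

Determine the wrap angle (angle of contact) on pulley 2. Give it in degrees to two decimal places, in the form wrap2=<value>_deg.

open belt: β = asin((r2−r1)/C) = asin(7/80) = 5.0198°
wrap1 = π − 2β = 169.9604°
wrap2 = π + 2β = 190.0396°

wrap2=190.04_deg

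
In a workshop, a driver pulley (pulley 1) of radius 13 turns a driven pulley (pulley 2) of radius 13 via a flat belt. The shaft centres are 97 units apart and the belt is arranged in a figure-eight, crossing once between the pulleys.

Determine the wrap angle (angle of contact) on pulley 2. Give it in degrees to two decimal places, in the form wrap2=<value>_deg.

crossed belt: β = asin((r1+r2)/C) = asin(26/97) = 15.5477°
wrap1 = wrap2 = π + 2β = 211.0955°

wrap2=211.10_deg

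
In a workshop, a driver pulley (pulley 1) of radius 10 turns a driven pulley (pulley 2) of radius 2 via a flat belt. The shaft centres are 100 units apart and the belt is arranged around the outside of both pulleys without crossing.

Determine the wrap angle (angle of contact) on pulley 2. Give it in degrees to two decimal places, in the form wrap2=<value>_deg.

wrap2=170.82_deg

open belt: β = asin((r2−r1)/C) = asin(-8/100) = -4.5886°
wrap1 = π − 2β = 189.1771°
wrap2 = π + 2β = 170.8229°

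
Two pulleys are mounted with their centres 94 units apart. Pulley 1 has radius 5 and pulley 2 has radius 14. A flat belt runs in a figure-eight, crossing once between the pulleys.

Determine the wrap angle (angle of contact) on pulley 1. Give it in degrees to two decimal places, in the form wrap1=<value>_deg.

wrap1=203.32_deg

crossed belt: β = asin((r1+r2)/C) = asin(19/94) = 11.6614°
wrap1 = wrap2 = π + 2β = 203.3228°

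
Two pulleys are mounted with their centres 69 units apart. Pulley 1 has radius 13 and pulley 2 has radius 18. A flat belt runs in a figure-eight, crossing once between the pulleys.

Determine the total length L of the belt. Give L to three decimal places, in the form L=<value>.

L=249.567

crossed belt: β = asin((r1+r2)/C) = asin(31/69) = 26.6972°
wrap1 = wrap2 = π + 2β = 233.3944°
tangent length = C·cosβ = 61.6441
L = (r1+r2)·wrap + 2·C·cosβ = 31·4.0735 + 2·61.6441 = 249.5668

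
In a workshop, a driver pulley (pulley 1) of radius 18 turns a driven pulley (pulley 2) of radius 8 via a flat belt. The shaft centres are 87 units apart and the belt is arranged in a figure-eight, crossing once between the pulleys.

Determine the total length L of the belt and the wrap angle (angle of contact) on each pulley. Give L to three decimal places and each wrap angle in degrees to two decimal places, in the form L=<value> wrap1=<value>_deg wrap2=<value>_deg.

crossed belt: β = asin((r1+r2)/C) = asin(26/87) = 17.3886°
wrap1 = wrap2 = π + 2β = 214.7772°
tangent length = C·cosβ = 83.0241
L = (r1+r2)·wrap + 2·C·cosβ = 26·3.7486 + 2·83.0241 = 263.5110

L=263.511 wrap1=214.78_deg wrap2=214.78_deg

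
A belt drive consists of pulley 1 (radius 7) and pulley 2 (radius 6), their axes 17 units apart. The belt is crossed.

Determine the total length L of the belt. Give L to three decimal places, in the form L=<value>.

L=85.385

crossed belt: β = asin((r1+r2)/C) = asin(13/17) = 49.8808°
wrap1 = wrap2 = π + 2β = 279.7617°
tangent length = C·cosβ = 10.9545
L = (r1+r2)·wrap + 2·C·cosβ = 13·4.8828 + 2·10.9545 = 85.3848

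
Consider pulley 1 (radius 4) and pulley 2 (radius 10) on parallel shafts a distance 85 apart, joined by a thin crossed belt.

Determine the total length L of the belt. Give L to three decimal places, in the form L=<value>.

L=216.293

crossed belt: β = asin((r1+r2)/C) = asin(14/85) = 9.4801°
wrap1 = wrap2 = π + 2β = 198.9603°
tangent length = C·cosβ = 83.8391
L = (r1+r2)·wrap + 2·C·cosβ = 14·3.4725 + 2·83.8391 = 216.2934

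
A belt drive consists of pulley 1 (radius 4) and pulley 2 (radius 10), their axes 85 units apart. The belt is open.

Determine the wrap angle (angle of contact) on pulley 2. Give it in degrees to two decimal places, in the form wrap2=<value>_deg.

open belt: β = asin((r2−r1)/C) = asin(6/85) = 4.0478°
wrap1 = π − 2β = 171.9045°
wrap2 = π + 2β = 188.0955°

wrap2=188.10_deg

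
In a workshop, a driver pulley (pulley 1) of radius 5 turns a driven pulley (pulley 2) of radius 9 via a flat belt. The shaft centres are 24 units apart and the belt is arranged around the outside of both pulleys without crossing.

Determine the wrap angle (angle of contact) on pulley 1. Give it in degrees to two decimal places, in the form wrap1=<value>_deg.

open belt: β = asin((r2−r1)/C) = asin(4/24) = 9.5941°
wrap1 = π − 2β = 160.8119°
wrap2 = π + 2β = 199.1881°

wrap1=160.81_deg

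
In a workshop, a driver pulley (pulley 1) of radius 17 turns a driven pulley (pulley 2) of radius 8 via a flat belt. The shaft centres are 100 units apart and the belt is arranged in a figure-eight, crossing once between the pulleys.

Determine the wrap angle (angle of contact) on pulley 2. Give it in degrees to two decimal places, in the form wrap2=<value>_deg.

crossed belt: β = asin((r1+r2)/C) = asin(25/100) = 14.4775°
wrap1 = wrap2 = π + 2β = 208.9550°

wrap2=208.96_deg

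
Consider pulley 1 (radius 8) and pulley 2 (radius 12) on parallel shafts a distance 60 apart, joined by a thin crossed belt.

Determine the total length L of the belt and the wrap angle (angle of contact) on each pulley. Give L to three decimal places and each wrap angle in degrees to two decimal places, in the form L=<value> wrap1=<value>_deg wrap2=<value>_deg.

L=189.562 wrap1=218.94_deg wrap2=218.94_deg

crossed belt: β = asin((r1+r2)/C) = asin(20/60) = 19.4712°
wrap1 = wrap2 = π + 2β = 218.9424°
tangent length = C·cosβ = 56.5685
L = (r1+r2)·wrap + 2·C·cosβ = 20·3.8213 + 2·56.5685 = 189.5624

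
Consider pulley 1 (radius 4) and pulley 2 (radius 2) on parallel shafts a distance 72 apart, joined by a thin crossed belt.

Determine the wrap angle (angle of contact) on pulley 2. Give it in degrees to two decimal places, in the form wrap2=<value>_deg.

crossed belt: β = asin((r1+r2)/C) = asin(6/72) = 4.7802°
wrap1 = wrap2 = π + 2β = 189.5604°

wrap2=189.56_deg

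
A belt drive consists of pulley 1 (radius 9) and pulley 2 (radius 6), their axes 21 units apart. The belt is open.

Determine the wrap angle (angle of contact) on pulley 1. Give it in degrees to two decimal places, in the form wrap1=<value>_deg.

open belt: β = asin((r2−r1)/C) = asin(-3/21) = -8.2132°
wrap1 = π − 2β = 196.4264°
wrap2 = π + 2β = 163.5736°

wrap1=196.43_deg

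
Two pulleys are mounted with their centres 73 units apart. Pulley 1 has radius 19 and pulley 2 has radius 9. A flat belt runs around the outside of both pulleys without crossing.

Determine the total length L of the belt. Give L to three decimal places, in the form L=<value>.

L=235.337

open belt: β = asin((r2−r1)/C) = asin(-10/73) = -7.8735°
wrap1 = π − 2β = 195.7470°
wrap2 = π + 2β = 164.2530°
tangent length = C·cosβ = 72.3118
L = r1·wrap1 + r2·wrap2 + 2·C·cosβ = 19·3.4164 + 9·2.8668 + 2·72.3118 = 235.3366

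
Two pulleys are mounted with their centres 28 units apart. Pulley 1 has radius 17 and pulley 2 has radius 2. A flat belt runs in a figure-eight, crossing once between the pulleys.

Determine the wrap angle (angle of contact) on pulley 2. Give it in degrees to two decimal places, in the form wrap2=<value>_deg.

wrap2=265.46_deg

crossed belt: β = asin((r1+r2)/C) = asin(19/28) = 42.7321°
wrap1 = wrap2 = π + 2β = 265.4642°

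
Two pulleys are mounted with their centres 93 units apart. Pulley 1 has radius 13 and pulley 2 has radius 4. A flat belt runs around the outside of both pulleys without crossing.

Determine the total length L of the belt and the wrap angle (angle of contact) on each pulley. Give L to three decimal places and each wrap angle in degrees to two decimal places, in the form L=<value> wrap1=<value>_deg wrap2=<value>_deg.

L=240.279 wrap1=191.11_deg wrap2=168.89_deg

open belt: β = asin((r2−r1)/C) = asin(-9/93) = -5.5534°
wrap1 = π − 2β = 191.1069°
wrap2 = π + 2β = 168.8931°
tangent length = C·cosβ = 92.5635
L = r1·wrap1 + r2·wrap2 + 2·C·cosβ = 13·3.3354 + 4·2.9477 + 2·92.5635 = 240.2787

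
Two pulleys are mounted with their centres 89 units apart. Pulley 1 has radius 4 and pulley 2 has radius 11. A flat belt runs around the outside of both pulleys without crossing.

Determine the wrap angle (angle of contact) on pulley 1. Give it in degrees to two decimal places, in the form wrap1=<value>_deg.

open belt: β = asin((r2−r1)/C) = asin(7/89) = 4.5111°
wrap1 = π − 2β = 170.9779°
wrap2 = π + 2β = 189.0221°

wrap1=170.98_deg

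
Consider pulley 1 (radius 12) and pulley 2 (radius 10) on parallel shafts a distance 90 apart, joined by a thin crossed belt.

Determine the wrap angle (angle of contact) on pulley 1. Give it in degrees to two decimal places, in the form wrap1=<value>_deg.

wrap1=208.30_deg

crossed belt: β = asin((r1+r2)/C) = asin(22/90) = 14.1490°
wrap1 = wrap2 = π + 2β = 208.2980°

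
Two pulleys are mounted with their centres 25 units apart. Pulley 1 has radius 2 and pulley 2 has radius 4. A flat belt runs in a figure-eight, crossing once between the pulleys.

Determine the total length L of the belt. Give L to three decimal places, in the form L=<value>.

crossed belt: β = asin((r1+r2)/C) = asin(6/25) = 13.8865°
wrap1 = wrap2 = π + 2β = 207.7731°
tangent length = C·cosβ = 24.2693
L = (r1+r2)·wrap + 2·C·cosβ = 6·3.6263 + 2·24.2693 = 70.2966

L=70.297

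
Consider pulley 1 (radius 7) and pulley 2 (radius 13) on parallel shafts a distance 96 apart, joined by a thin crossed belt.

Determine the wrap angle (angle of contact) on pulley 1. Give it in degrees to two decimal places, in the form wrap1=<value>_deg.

wrap1=204.05_deg

crossed belt: β = asin((r1+r2)/C) = asin(20/96) = 12.0247°
wrap1 = wrap2 = π + 2β = 204.0494°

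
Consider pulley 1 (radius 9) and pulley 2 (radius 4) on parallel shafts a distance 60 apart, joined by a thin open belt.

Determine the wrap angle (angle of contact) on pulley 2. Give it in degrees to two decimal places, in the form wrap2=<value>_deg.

open belt: β = asin((r2−r1)/C) = asin(-5/60) = -4.7802°
wrap1 = π − 2β = 189.5604°
wrap2 = π + 2β = 170.4396°

wrap2=170.44_deg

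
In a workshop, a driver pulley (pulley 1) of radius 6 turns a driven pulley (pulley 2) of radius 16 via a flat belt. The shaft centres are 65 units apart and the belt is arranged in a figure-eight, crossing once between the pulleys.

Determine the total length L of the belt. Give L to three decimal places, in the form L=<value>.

L=206.635

crossed belt: β = asin((r1+r2)/C) = asin(22/65) = 19.7832°
wrap1 = wrap2 = π + 2β = 219.5663°
tangent length = C·cosβ = 61.1637
L = (r1+r2)·wrap + 2·C·cosβ = 22·3.8322 + 2·61.1637 = 206.6349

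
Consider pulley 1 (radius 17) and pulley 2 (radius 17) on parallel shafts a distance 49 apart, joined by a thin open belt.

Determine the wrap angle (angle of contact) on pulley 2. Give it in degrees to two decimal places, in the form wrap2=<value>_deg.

wrap2=180.00_deg

open belt: β = asin((r2−r1)/C) = asin(0/49) = 0.0000°
wrap1 = π − 2β = 180.0000°
wrap2 = π + 2β = 180.0000°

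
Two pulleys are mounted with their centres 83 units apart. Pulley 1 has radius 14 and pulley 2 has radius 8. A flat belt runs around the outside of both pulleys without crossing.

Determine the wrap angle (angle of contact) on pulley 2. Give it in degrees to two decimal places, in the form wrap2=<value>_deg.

open belt: β = asin((r2−r1)/C) = asin(-6/83) = -4.1455°
wrap1 = π − 2β = 188.2910°
wrap2 = π + 2β = 171.7090°

wrap2=171.71_deg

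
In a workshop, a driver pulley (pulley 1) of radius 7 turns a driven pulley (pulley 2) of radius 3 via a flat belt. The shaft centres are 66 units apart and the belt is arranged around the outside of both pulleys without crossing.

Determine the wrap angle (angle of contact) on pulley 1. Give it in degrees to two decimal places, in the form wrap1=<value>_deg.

wrap1=186.95_deg

open belt: β = asin((r2−r1)/C) = asin(-4/66) = -3.4746°
wrap1 = π − 2β = 186.9492°
wrap2 = π + 2β = 173.0508°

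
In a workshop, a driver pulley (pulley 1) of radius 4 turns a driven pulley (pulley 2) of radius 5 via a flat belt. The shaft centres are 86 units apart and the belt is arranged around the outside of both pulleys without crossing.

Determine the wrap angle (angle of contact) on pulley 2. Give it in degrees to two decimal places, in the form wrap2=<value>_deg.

wrap2=181.33_deg

open belt: β = asin((r2−r1)/C) = asin(1/86) = 0.6662°
wrap1 = π − 2β = 178.6675°
wrap2 = π + 2β = 181.3325°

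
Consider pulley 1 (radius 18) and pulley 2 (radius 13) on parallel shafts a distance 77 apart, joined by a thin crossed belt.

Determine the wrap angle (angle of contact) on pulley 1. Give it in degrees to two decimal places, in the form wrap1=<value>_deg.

wrap1=227.48_deg

crossed belt: β = asin((r1+r2)/C) = asin(31/77) = 23.7407°
wrap1 = wrap2 = π + 2β = 227.4813°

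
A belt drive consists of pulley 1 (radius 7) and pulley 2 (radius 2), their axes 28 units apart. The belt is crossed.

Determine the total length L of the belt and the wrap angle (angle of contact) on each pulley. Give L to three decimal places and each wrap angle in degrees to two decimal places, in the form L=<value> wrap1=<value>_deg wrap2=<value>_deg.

L=87.193 wrap1=217.50_deg wrap2=217.50_deg

crossed belt: β = asin((r1+r2)/C) = asin(9/28) = 18.7493°
wrap1 = wrap2 = π + 2β = 217.4987°
tangent length = C·cosβ = 26.5141
L = (r1+r2)·wrap + 2·C·cosβ = 9·3.7961 + 2·26.5141 = 87.1929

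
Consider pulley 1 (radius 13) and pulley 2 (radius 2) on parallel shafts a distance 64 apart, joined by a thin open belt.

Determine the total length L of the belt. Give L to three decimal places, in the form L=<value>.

L=177.019

open belt: β = asin((r2−r1)/C) = asin(-11/64) = -9.8969°
wrap1 = π − 2β = 199.7937°
wrap2 = π + 2β = 160.2063°
tangent length = C·cosβ = 63.0476
L = r1·wrap1 + r2·wrap2 + 2·C·cosβ = 13·3.4871 + 2·2.7961 + 2·63.0476 = 177.0192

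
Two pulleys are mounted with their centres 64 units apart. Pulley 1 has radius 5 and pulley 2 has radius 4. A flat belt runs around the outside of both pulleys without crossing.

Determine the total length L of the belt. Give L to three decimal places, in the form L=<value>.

L=156.290

open belt: β = asin((r2−r1)/C) = asin(-1/64) = -0.8953°
wrap1 = π − 2β = 181.7906°
wrap2 = π + 2β = 178.2094°
tangent length = C·cosβ = 63.9922
L = r1·wrap1 + r2·wrap2 + 2·C·cosβ = 5·3.1728 + 4·3.1103 + 2·63.9922 = 156.2900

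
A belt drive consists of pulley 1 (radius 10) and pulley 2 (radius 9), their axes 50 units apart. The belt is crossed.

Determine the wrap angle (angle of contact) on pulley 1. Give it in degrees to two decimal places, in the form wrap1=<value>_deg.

wrap1=224.67_deg

crossed belt: β = asin((r1+r2)/C) = asin(19/50) = 22.3337°
wrap1 = wrap2 = π + 2β = 224.6674°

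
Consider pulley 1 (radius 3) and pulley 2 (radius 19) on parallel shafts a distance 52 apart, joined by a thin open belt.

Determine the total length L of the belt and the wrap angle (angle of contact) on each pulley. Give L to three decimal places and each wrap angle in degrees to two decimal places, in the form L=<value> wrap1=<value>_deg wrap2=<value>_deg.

L=178.078 wrap1=144.16_deg wrap2=215.84_deg

open belt: β = asin((r2−r1)/C) = asin(16/52) = 17.9202°
wrap1 = π − 2β = 144.1596°
wrap2 = π + 2β = 215.8404°
tangent length = C·cosβ = 49.4773
L = r1·wrap1 + r2·wrap2 + 2·C·cosβ = 3·2.5161 + 19·3.7671 + 2·49.4773 = 178.0781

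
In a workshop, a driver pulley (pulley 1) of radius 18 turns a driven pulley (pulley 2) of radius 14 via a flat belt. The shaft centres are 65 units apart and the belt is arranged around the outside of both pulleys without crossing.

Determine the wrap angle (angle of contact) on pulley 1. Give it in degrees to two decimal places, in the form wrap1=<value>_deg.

wrap1=187.06_deg

open belt: β = asin((r2−r1)/C) = asin(-4/65) = -3.5281°
wrap1 = π − 2β = 187.0562°
wrap2 = π + 2β = 172.9438°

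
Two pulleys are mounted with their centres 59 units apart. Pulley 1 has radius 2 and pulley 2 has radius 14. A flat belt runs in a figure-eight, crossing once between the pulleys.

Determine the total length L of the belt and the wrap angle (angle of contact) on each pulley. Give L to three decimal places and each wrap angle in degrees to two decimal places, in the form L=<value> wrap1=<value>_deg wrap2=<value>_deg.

crossed belt: β = asin((r1+r2)/C) = asin(16/59) = 15.7349°
wrap1 = wrap2 = π + 2β = 211.4698°
tangent length = C·cosβ = 56.7891
L = (r1+r2)·wrap + 2·C·cosβ = 16·3.6908 + 2·56.7891 = 172.6317

L=172.632 wrap1=211.47_deg wrap2=211.47_deg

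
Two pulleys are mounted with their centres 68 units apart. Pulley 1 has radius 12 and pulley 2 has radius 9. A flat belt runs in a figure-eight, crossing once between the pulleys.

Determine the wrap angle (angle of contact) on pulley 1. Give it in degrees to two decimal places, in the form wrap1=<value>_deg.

crossed belt: β = asin((r1+r2)/C) = asin(21/68) = 17.9883°
wrap1 = wrap2 = π + 2β = 215.9767°

wrap1=215.98_deg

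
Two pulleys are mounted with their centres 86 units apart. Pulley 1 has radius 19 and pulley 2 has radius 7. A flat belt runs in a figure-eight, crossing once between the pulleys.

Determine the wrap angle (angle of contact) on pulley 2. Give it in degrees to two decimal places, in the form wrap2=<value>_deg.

wrap2=215.19_deg

crossed belt: β = asin((r1+r2)/C) = asin(26/86) = 17.5973°
wrap1 = wrap2 = π + 2β = 215.1947°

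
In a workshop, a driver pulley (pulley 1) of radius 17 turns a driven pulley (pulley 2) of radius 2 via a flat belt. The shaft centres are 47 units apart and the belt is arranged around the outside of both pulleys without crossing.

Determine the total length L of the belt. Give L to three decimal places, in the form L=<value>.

L=158.519

open belt: β = asin((r2−r1)/C) = asin(-15/47) = -18.6115°
wrap1 = π − 2β = 217.2229°
wrap2 = π + 2β = 142.7771°
tangent length = C·cosβ = 44.5421
L = r1·wrap1 + r2·wrap2 + 2·C·cosβ = 17·3.7913 + 2·2.4919 + 2·44.5421 = 158.5194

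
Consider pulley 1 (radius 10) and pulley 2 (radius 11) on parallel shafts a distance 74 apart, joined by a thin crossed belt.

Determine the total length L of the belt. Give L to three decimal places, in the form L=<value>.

L=219.974

crossed belt: β = asin((r1+r2)/C) = asin(21/74) = 16.4862°
wrap1 = wrap2 = π + 2β = 212.9723°
tangent length = C·cosβ = 70.9577
L = (r1+r2)·wrap + 2·C·cosβ = 21·3.7171 + 2·70.9577 = 219.9739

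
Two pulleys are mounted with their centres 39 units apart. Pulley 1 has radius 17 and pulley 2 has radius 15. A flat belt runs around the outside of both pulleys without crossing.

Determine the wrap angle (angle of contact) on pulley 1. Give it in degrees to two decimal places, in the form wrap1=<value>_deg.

wrap1=185.88_deg

open belt: β = asin((r2−r1)/C) = asin(-2/39) = -2.9395°
wrap1 = π − 2β = 185.8791°
wrap2 = π + 2β = 174.1209°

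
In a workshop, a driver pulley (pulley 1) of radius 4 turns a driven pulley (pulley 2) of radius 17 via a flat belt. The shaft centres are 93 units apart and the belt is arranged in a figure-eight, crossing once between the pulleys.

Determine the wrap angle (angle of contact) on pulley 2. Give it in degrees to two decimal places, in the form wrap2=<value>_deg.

crossed belt: β = asin((r1+r2)/C) = asin(21/93) = 13.0503°
wrap1 = wrap2 = π + 2β = 206.1006°

wrap2=206.10_deg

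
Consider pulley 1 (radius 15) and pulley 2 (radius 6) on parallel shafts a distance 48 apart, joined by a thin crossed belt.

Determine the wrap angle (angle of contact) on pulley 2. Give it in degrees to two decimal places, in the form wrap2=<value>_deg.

wrap2=231.89_deg

crossed belt: β = asin((r1+r2)/C) = asin(21/48) = 25.9445°
wrap1 = wrap2 = π + 2β = 231.8890°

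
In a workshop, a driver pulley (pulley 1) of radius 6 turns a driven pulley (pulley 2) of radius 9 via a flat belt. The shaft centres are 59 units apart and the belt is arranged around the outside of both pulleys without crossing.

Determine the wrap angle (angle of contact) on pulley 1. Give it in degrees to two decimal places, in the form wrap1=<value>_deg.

wrap1=174.17_deg

open belt: β = asin((r2−r1)/C) = asin(3/59) = 2.9146°
wrap1 = π − 2β = 174.1708°
wrap2 = π + 2β = 185.8292°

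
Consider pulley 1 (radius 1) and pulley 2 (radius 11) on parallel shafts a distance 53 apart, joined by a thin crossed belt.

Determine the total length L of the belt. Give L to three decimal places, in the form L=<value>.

crossed belt: β = asin((r1+r2)/C) = asin(12/53) = 13.0861°
wrap1 = wrap2 = π + 2β = 206.1722°
tangent length = C·cosβ = 51.6236
L = (r1+r2)·wrap + 2·C·cosβ = 12·3.5984 + 2·51.6236 = 146.4279

L=146.428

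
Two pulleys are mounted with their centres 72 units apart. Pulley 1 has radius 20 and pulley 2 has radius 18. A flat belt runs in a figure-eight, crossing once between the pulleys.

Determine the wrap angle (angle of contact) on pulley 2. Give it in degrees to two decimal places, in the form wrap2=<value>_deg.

wrap2=243.71_deg

crossed belt: β = asin((r1+r2)/C) = asin(38/72) = 31.8554°
wrap1 = wrap2 = π + 2β = 243.7109°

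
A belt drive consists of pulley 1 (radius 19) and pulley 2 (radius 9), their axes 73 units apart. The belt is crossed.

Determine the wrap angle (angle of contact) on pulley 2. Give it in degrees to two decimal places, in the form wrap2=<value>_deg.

crossed belt: β = asin((r1+r2)/C) = asin(28/73) = 22.5545°
wrap1 = wrap2 = π + 2β = 225.1089°

wrap2=225.11_deg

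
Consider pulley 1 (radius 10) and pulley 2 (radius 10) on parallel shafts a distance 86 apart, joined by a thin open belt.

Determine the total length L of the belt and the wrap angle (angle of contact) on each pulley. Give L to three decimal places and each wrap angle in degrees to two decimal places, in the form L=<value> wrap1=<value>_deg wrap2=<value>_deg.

L=234.832 wrap1=180.00_deg wrap2=180.00_deg

open belt: β = asin((r2−r1)/C) = asin(0/86) = 0.0000°
wrap1 = π − 2β = 180.0000°
wrap2 = π + 2β = 180.0000°
tangent length = C·cosβ = 86.0000
L = r1·wrap1 + r2·wrap2 + 2·C·cosβ = 10·3.1416 + 10·3.1416 + 2·86.0000 = 234.8319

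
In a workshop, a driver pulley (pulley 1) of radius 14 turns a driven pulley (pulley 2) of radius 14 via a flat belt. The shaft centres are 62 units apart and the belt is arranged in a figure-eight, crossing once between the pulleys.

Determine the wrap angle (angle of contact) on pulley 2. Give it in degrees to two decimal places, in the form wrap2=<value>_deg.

crossed belt: β = asin((r1+r2)/C) = asin(28/62) = 26.8472°
wrap1 = wrap2 = π + 2β = 233.6944°

wrap2=233.69_deg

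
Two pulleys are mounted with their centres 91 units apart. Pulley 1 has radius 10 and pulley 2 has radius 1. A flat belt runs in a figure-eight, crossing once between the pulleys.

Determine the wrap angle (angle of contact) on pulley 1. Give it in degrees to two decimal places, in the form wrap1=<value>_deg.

wrap1=193.89_deg

crossed belt: β = asin((r1+r2)/C) = asin(11/91) = 6.9428°
wrap1 = wrap2 = π + 2β = 193.8857°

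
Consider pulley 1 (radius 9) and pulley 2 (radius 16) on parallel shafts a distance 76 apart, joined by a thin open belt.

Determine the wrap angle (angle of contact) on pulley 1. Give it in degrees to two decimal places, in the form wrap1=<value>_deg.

open belt: β = asin((r2−r1)/C) = asin(7/76) = 5.2847°
wrap1 = π − 2β = 169.4305°
wrap2 = π + 2β = 190.5695°

wrap1=169.43_deg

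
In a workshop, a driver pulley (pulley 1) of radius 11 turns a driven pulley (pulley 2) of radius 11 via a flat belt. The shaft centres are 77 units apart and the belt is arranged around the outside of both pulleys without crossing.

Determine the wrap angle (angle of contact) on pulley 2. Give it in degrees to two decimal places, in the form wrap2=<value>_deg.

open belt: β = asin((r2−r1)/C) = asin(0/77) = 0.0000°
wrap1 = π − 2β = 180.0000°
wrap2 = π + 2β = 180.0000°

wrap2=180.00_deg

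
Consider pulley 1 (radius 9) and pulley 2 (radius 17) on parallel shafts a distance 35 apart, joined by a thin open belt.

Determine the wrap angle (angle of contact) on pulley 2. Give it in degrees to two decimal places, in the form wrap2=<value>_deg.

wrap2=206.43_deg

open belt: β = asin((r2−r1)/C) = asin(8/35) = 13.2130°
wrap1 = π − 2β = 153.5740°
wrap2 = π + 2β = 206.4260°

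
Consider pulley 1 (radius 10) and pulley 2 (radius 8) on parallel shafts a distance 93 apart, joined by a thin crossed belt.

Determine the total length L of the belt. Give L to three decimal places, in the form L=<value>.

crossed belt: β = asin((r1+r2)/C) = asin(18/93) = 11.1599°
wrap1 = wrap2 = π + 2β = 202.3199°
tangent length = C·cosβ = 91.2414
L = (r1+r2)·wrap + 2·C·cosβ = 18·3.5311 + 2·91.2414 = 246.0435

L=246.044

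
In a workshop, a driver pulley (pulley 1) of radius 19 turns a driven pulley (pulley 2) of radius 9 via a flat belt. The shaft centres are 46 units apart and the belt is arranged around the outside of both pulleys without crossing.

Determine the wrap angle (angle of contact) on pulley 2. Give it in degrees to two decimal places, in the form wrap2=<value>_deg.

wrap2=154.89_deg

open belt: β = asin((r2−r1)/C) = asin(-10/46) = -12.5559°
wrap1 = π − 2β = 205.1117°
wrap2 = π + 2β = 154.8883°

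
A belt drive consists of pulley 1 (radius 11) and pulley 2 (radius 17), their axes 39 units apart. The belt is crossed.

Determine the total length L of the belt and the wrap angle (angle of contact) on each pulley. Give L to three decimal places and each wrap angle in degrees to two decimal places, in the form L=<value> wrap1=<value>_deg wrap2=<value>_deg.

L=187.108 wrap1=271.77_deg wrap2=271.77_deg

crossed belt: β = asin((r1+r2)/C) = asin(28/39) = 45.8854°
wrap1 = wrap2 = π + 2β = 271.7708°
tangent length = C·cosβ = 27.1477
L = (r1+r2)·wrap + 2·C·cosβ = 28·4.7433 + 2·27.1477 = 187.1077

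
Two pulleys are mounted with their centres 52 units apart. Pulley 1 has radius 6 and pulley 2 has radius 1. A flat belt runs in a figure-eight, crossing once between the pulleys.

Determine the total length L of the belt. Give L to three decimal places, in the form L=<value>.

crossed belt: β = asin((r1+r2)/C) = asin(7/52) = 7.7364°
wrap1 = wrap2 = π + 2β = 195.4728°
tangent length = C·cosβ = 51.5267
L = (r1+r2)·wrap + 2·C·cosβ = 7·3.4116 + 2·51.5267 = 126.9349

L=126.935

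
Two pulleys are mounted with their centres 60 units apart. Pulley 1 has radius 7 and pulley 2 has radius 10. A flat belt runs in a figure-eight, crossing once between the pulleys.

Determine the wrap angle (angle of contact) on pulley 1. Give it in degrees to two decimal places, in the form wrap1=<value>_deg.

crossed belt: β = asin((r1+r2)/C) = asin(17/60) = 16.4592°
wrap1 = wrap2 = π + 2β = 212.9185°

wrap1=212.92_deg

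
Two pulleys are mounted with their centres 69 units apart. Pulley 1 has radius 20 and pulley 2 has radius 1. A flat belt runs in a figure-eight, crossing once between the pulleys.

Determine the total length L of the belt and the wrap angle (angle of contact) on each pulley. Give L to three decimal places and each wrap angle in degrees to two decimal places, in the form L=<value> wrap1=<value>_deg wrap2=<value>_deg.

L=210.416 wrap1=215.44_deg wrap2=215.44_deg

crossed belt: β = asin((r1+r2)/C) = asin(21/69) = 17.7189°
wrap1 = wrap2 = π + 2β = 215.4379°
tangent length = C·cosβ = 65.7267
L = (r1+r2)·wrap + 2·C·cosβ = 21·3.7601 + 2·65.7267 = 210.4155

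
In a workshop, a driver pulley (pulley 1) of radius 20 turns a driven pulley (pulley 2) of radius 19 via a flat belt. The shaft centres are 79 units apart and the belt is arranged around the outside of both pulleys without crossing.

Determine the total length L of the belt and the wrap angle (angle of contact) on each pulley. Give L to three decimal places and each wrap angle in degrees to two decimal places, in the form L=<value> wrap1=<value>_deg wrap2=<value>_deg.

open belt: β = asin((r2−r1)/C) = asin(-1/79) = -0.7253°
wrap1 = π − 2β = 181.4506°
wrap2 = π + 2β = 178.5494°
tangent length = C·cosβ = 78.9937
L = r1·wrap1 + r2·wrap2 + 2·C·cosβ = 20·3.1669 + 19·3.1163 + 2·78.9937 = 280.5348

L=280.535 wrap1=181.45_deg wrap2=178.55_deg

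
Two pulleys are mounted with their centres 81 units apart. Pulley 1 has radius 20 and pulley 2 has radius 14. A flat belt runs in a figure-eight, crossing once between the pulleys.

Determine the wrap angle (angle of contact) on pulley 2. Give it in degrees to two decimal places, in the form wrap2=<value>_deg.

crossed belt: β = asin((r1+r2)/C) = asin(34/81) = 24.8190°
wrap1 = wrap2 = π + 2β = 229.6380°

wrap2=229.64_deg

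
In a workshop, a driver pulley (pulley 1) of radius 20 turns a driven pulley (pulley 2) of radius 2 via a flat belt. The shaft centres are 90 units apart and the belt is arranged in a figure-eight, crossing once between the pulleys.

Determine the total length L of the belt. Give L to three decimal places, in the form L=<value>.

L=254.520

crossed belt: β = asin((r1+r2)/C) = asin(22/90) = 14.1490°
wrap1 = wrap2 = π + 2β = 208.2980°
tangent length = C·cosβ = 87.2697
L = (r1+r2)·wrap + 2·C·cosβ = 22·3.6355 + 2·87.2697 = 254.5201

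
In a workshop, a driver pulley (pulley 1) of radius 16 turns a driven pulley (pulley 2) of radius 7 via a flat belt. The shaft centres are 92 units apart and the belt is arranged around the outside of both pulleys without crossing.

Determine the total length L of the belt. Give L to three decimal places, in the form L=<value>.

open belt: β = asin((r2−r1)/C) = asin(-9/92) = -5.6140°
wrap1 = π − 2β = 191.2280°
wrap2 = π + 2β = 168.7720°
tangent length = C·cosβ = 91.5587
L = r1·wrap1 + r2·wrap2 + 2·C·cosβ = 16·3.3376 + 7·2.9456 + 2·91.5587 = 257.1378

L=257.138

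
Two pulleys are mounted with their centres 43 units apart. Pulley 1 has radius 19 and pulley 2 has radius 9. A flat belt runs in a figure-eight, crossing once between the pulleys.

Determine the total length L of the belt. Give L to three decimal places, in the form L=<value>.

crossed belt: β = asin((r1+r2)/C) = asin(28/43) = 40.6293°
wrap1 = wrap2 = π + 2β = 261.2587°
tangent length = C·cosβ = 32.6343
L = (r1+r2)·wrap + 2·C·cosβ = 28·4.5598 + 2·32.6343 = 192.9437

L=192.944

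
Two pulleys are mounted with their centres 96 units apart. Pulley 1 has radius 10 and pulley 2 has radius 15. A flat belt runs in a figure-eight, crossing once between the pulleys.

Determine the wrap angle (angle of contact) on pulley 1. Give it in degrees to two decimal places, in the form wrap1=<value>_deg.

crossed belt: β = asin((r1+r2)/C) = asin(25/96) = 15.0948°
wrap1 = wrap2 = π + 2β = 210.1896°

wrap1=210.19_deg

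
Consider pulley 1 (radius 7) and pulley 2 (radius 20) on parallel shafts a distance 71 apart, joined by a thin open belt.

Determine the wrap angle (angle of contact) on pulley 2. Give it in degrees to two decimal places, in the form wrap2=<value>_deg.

open belt: β = asin((r2−r1)/C) = asin(13/71) = 10.5503°
wrap1 = π − 2β = 158.8994°
wrap2 = π + 2β = 201.1006°

wrap2=201.10_deg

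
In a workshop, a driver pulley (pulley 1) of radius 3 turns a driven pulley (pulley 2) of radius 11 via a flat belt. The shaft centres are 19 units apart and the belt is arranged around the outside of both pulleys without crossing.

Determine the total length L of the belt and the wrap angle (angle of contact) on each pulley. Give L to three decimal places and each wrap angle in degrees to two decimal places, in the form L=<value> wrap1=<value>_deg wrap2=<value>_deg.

L=85.403 wrap1=130.20_deg wrap2=229.80_deg

open belt: β = asin((r2−r1)/C) = asin(8/19) = 24.9011°
wrap1 = π − 2β = 130.1979°
wrap2 = π + 2β = 229.8021°
tangent length = C·cosβ = 17.2337
L = r1·wrap1 + r2·wrap2 + 2·C·cosβ = 3·2.2724 + 11·4.0108 + 2·17.2337 = 85.4034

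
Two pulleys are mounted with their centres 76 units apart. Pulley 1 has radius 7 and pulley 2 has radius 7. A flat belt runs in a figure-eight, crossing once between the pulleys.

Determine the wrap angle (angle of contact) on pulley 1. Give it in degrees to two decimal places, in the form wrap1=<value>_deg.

crossed belt: β = asin((r1+r2)/C) = asin(14/76) = 10.6151°
wrap1 = wrap2 = π + 2β = 201.2302°

wrap1=201.23_deg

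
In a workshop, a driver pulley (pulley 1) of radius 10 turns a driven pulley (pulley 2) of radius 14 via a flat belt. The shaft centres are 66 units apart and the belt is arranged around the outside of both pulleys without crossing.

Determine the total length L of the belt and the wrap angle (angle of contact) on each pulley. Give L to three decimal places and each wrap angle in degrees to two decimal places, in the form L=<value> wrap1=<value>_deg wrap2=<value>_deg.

open belt: β = asin((r2−r1)/C) = asin(4/66) = 3.4746°
wrap1 = π − 2β = 173.0508°
wrap2 = π + 2β = 186.9492°
tangent length = C·cosβ = 65.8787
L = r1·wrap1 + r2·wrap2 + 2·C·cosβ = 10·3.0203 + 14·3.2629 + 2·65.8787 = 207.6407

L=207.641 wrap1=173.05_deg wrap2=186.95_deg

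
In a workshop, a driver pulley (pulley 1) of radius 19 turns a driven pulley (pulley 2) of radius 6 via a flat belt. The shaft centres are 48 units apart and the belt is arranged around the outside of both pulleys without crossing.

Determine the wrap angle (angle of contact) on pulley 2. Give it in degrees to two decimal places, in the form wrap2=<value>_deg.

open belt: β = asin((r2−r1)/C) = asin(-13/48) = -15.7139°
wrap1 = π − 2β = 211.4277°
wrap2 = π + 2β = 148.5723°

wrap2=148.57_deg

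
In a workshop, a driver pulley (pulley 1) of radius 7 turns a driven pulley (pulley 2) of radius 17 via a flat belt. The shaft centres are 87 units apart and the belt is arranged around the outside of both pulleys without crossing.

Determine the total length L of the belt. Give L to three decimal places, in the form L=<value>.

open belt: β = asin((r2−r1)/C) = asin(10/87) = 6.6003°
wrap1 = π − 2β = 166.7994°
wrap2 = π + 2β = 193.2006°
tangent length = C·cosβ = 86.4234
L = r1·wrap1 + r2·wrap2 + 2·C·cosβ = 7·2.9112 + 17·3.3720 + 2·86.4234 = 250.5489

L=250.549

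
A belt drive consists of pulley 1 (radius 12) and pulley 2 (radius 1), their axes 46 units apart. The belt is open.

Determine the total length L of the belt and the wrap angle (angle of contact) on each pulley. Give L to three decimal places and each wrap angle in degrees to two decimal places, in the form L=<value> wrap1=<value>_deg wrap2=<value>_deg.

open belt: β = asin((r2−r1)/C) = asin(-11/46) = -13.8352°
wrap1 = π − 2β = 207.6704°
wrap2 = π + 2β = 152.3296°
tangent length = C·cosβ = 44.6654
L = r1·wrap1 + r2·wrap2 + 2·C·cosβ = 12·3.6245 + 1·2.6587 + 2·44.6654 = 135.4839

L=135.484 wrap1=207.67_deg wrap2=152.33_deg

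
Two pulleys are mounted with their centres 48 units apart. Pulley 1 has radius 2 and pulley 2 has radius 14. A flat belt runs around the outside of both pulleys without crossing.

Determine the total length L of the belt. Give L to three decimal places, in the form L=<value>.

open belt: β = asin((r2−r1)/C) = asin(12/48) = 14.4775°
wrap1 = π − 2β = 151.0450°
wrap2 = π + 2β = 208.9550°
tangent length = C·cosβ = 46.4758
L = r1·wrap1 + r2·wrap2 + 2·C·cosβ = 2·2.6362 + 14·3.6470 + 2·46.4758 = 149.2814

L=149.281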